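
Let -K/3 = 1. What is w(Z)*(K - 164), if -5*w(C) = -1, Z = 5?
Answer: -167/5 ≈ -33.400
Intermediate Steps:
w(C) = 1/5 (w(C) = -1/5*(-1) = 1/5)
K = -3 (K = -3*1 = -3)
w(Z)*(K - 164) = (-3 - 164)/5 = (1/5)*(-167) = -167/5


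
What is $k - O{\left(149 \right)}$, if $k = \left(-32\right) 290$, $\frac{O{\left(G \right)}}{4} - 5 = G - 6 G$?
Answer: $-6320$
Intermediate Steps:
$O{\left(G \right)} = 20 - 20 G$ ($O{\left(G \right)} = 20 + 4 \left(G - 6 G\right) = 20 + 4 \left(- 5 G\right) = 20 - 20 G$)
$k = -9280$
$k - O{\left(149 \right)} = -9280 - \left(20 - 2980\right) = -9280 - -2960 = -9280 + 2960 = -6320$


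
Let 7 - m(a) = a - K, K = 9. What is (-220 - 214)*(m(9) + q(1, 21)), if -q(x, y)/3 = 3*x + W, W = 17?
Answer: 23002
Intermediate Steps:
q(x, y) = -51 - 9*x (q(x, y) = -3*(3*x + 17) = -3*(17 + 3*x) = -51 - 9*x)
m(a) = 16 - a (m(a) = 7 - (a - 1*9) = 7 - (a - 9) = 7 - (-9 + a) = 7 + (9 - a) = 16 - a)
(-220 - 214)*(m(9) + q(1, 21)) = (-220 - 214)*((16 - 1*9) + (-51 - 9*1)) = -434*((16 - 9) + (-51 - 9)) = -434*(7 - 60) = -434*(-53) = 23002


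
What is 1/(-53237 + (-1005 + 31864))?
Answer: -1/22378 ≈ -4.4687e-5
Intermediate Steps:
1/(-53237 + (-1005 + 31864)) = 1/(-53237 + 30859) = 1/(-22378) = -1/22378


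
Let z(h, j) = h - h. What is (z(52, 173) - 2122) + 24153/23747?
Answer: -50366981/23747 ≈ -2121.0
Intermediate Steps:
z(h, j) = 0
(z(52, 173) - 2122) + 24153/23747 = (0 - 2122) + 24153/23747 = -2122 + 24153*(1/23747) = -2122 + 24153/23747 = -50366981/23747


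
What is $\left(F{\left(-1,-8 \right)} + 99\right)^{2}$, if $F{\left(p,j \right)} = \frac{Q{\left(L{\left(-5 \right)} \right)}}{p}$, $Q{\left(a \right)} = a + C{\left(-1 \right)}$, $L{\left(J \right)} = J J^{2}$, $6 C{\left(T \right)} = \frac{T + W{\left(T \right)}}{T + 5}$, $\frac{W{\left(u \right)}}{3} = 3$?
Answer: $\frac{450241}{9} \approx 50027.0$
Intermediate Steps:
$W{\left(u \right)} = 9$ ($W{\left(u \right)} = 3 \cdot 3 = 9$)
$C{\left(T \right)} = \frac{9 + T}{6 \left(5 + T\right)}$ ($C{\left(T \right)} = \frac{\left(T + 9\right) \frac{1}{T + 5}}{6} = \frac{\left(9 + T\right) \frac{1}{5 + T}}{6} = \frac{\frac{1}{5 + T} \left(9 + T\right)}{6} = \frac{9 + T}{6 \left(5 + T\right)}$)
$L{\left(J \right)} = J^{3}$
$Q{\left(a \right)} = \frac{1}{3} + a$ ($Q{\left(a \right)} = a + \frac{9 - 1}{6 \left(5 - 1\right)} = a + \frac{1}{6} \cdot \frac{1}{4} \cdot 8 = a + \frac{1}{3} = \frac{1}{3} + a$)
$F{\left(p,j \right)} = - \frac{374}{3 p}$ ($F{\left(p,j \right)} = \frac{\frac{1}{3} + \left(-5\right)^{3}}{p} = \frac{\frac{1}{3} - 125}{p} = - \frac{374}{3 p}$)
$\left(F{\left(-1,-8 \right)} + 99\right)^{2} = \left(- \frac{374}{3 \left(-1\right)} + 99\right)^{2} = \left(\left(- \frac{374}{3}\right) \left(-1\right) + 99\right)^{2} = \left(\frac{374}{3} + 99\right)^{2} = \left(\frac{671}{3}\right)^{2} = \frac{450241}{9}$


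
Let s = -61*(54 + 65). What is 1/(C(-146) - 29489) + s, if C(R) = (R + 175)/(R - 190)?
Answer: -71924589583/9908333 ≈ -7259.0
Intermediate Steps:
C(R) = (175 + R)/(-190 + R)
s = -7259 (s = -61*119 = -7259)
1/(C(-146) - 29489) + s = 1/((175 - 146)/(-190 - 146) - 29489) - 7259 = 1/(29/(-336) - 29489) - 7259 = 1/(-1/336*29 - 29489) - 7259 = 1/(-29/336 - 29489) - 7259 = 1/(-9908333/336) - 7259 = -336/9908333 - 7259 = -71924589583/9908333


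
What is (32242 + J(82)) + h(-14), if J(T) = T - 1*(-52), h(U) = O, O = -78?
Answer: 32298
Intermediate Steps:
h(U) = -78
J(T) = 52 + T (J(T) = T + 52 = 52 + T)
(32242 + J(82)) + h(-14) = (32242 + (52 + 82)) - 78 = (32242 + 134) - 78 = 32376 - 78 = 32298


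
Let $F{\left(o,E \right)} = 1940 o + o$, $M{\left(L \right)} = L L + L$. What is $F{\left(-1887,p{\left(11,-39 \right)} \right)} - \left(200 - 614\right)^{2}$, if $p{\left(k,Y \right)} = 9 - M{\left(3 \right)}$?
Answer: $-3834063$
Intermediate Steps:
$M{\left(L \right)} = L + L^{2}$ ($M{\left(L \right)} = L^{2} + L = L + L^{2}$)
$p{\left(k,Y \right)} = -3$ ($p{\left(k,Y \right)} = 9 - 3 \left(1 + 3\right) = 9 - 3 \cdot 4 = 9 - 12 = -3$)
$F{\left(o,E \right)} = 1941 o$
$F{\left(-1887,p{\left(11,-39 \right)} \right)} - \left(200 - 614\right)^{2} = 1941 \left(-1887\right) - \left(200 - 614\right)^{2} = -3662667 - \left(-414\right)^{2} = -3662667 - 171396 = -3834063$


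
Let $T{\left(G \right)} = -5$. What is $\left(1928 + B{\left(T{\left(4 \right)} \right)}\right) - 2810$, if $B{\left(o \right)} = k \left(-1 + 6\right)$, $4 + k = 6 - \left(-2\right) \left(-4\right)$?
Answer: $-912$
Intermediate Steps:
$k = -6$ ($k = -4 + \left(6 - \left(-2\right) \left(-4\right)\right) = -4 + \left(6 - 8\right) = -4 - 2 = -6$)
$B{\left(o \right)} = -30$ ($B{\left(o \right)} = - 6 \left(-1 + 6\right) = \left(-6\right) 5 = -30$)
$\left(1928 + B{\left(T{\left(4 \right)} \right)}\right) - 2810 = \left(1928 - 30\right) - 2810 = 1898 - 2810 = -912$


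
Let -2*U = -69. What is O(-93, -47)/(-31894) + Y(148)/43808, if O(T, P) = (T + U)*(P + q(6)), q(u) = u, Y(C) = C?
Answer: -9163/127576 ≈ -0.071824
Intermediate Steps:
U = 69/2 (U = -1/2*(-69) = 69/2 ≈ 34.500)
O(T, P) = (6 + P)*(69/2 + T) (O(T, P) = (T + 69/2)*(P + 6) = (69/2 + T)*(6 + P) = (6 + P)*(69/2 + T))
O(-93, -47)/(-31894) + Y(148)/43808 = (207 + 6*(-93) + (69/2)*(-47) - 47*(-93))/(-31894) + 148/43808 = (207 - 558 - 3243/2 + 4371)*(-1/31894) + 148*(1/43808) = (4797/2)*(-1/31894) + 1/296 = -4797/63788 + 1/296 = -9163/127576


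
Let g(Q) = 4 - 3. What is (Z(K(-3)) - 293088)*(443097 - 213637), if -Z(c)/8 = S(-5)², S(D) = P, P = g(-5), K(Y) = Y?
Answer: -67253808160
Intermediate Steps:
g(Q) = 1
P = 1
S(D) = 1
Z(c) = -8 (Z(c) = -8*1² = -8*1 = -8)
(Z(K(-3)) - 293088)*(443097 - 213637) = (-8 - 293088)*(443097 - 213637) = -293096*229460 = -67253808160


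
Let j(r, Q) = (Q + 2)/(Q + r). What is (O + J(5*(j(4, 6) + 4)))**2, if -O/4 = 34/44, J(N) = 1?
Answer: 529/121 ≈ 4.3719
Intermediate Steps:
j(r, Q) = (2 + Q)/(Q + r)
O = -34/11 (O = -136/44 = -4*17/22 = -34/11 ≈ -3.0909)
(O + J(5*(j(4, 6) + 4)))**2 = (-34/11 + 1)**2 = (-23/11)**2 = 529/121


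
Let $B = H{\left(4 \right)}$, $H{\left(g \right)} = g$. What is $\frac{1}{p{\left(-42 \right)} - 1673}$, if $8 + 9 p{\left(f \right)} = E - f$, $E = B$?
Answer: $- \frac{9}{15019} \approx -0.00059924$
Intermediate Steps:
$B = 4$
$E = 4$
$p{\left(f \right)} = - \frac{4}{9} - \frac{f}{9}$ ($p{\left(f \right)} = - \frac{8}{9} + \frac{4 - f}{9} = - \frac{8}{9} - \left(- \frac{4}{9} + \frac{f}{9}\right) = - \frac{4}{9} - \frac{f}{9}$)
$\frac{1}{p{\left(-42 \right)} - 1673} = \frac{1}{\left(- \frac{4}{9} - - \frac{14}{3}\right) - 1673} = \frac{1}{\left(- \frac{4}{9} + \frac{14}{3}\right) - 1673} = \frac{1}{\frac{38}{9} - 1673} = \frac{1}{- \frac{15019}{9}} = - \frac{9}{15019}$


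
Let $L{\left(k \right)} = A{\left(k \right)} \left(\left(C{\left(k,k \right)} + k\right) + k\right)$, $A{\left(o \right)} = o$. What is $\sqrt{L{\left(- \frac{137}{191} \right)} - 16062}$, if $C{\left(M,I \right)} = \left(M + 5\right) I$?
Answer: $\frac{3 i \sqrt{2374669494398}}{36481} \approx 126.72 i$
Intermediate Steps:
$C{\left(M,I \right)} = I \left(5 + M\right)$ ($C{\left(M,I \right)} = \left(5 + M\right) I = I \left(5 + M\right)$)
$L{\left(k \right)} = k \left(2 k + k \left(5 + k\right)\right)$ ($L{\left(k \right)} = k \left(\left(k \left(5 + k\right) + k\right) + k\right) = k \left(\left(k + k \left(5 + k\right)\right) + k\right) = k \left(2 k + k \left(5 + k\right)\right)$)
$\sqrt{L{\left(- \frac{137}{191} \right)} - 16062} = \sqrt{\left(- \frac{137}{191}\right)^{2} \left(7 - \frac{137}{191}\right) - 16062} = \sqrt{\frac{18769}{36481} \cdot \frac{1200}{191} - 16062} = \sqrt{\frac{22522800}{6967871} - 16062} = \sqrt{- \frac{111895421202}{6967871}} = \frac{3 i \sqrt{2374669494398}}{36481}$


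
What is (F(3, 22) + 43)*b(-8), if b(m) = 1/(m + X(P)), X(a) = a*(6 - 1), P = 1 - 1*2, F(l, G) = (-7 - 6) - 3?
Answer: -27/13 ≈ -2.0769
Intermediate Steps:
F(l, G) = -16 (F(l, G) = -13 - 3 = -16)
P = -1 (P = 1 - 2 = -1)
X(a) = 5*a (X(a) = a*5 = 5*a)
b(m) = 1/(-5 + m) (b(m) = 1/(m + 5*(-1)) = 1/(m - 5) = 1/(-5 + m))
(F(3, 22) + 43)*b(-8) = (-16 + 43)/(-5 - 8) = 27/(-13) = 27*(-1/13) = -27/13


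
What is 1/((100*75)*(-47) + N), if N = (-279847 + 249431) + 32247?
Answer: -1/350669 ≈ -2.8517e-6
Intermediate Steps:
N = 1831 (N = -30416 + 32247 = 1831)
1/((100*75)*(-47) + N) = 1/((100*75)*(-47) + 1831) = 1/(7500*(-47) + 1831) = 1/(-352500 + 1831) = 1/(-350669) = -1/350669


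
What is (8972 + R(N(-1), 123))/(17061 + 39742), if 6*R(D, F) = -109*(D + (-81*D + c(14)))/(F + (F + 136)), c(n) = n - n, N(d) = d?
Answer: 5138776/32548119 ≈ 0.15788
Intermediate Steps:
c(n) = 0
R(D, F) = 4360*D/(3*(136 + 2*F)) (R(D, F) = (-109*(D + (-81*D + 0))/(F + (F + 136)))/6 = (-109*(D - 81*D)/(F + (136 + F)))/6 = (-109*(-80*D/(136 + 2*F)))/6 = (-(-8720)*D/(136 + 2*F))/6 = (8720*D/(136 + 2*F))/6 = 4360*D/(3*(136 + 2*F)))
(8972 + R(N(-1), 123))/(17061 + 39742) = (8972 + (2180/3)*(-1)/(68 + 123))/(17061 + 39742) = (8972 + (2180/3)*(-1)/191)/56803 = (8972 + (2180/3)*(-1)*(1/191))*(1/56803) = (8972 - 2180/573)*(1/56803) = (5138776/573)*(1/56803) = 5138776/32548119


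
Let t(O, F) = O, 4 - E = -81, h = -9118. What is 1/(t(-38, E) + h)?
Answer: -1/9156 ≈ -0.00010922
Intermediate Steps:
E = 85 (E = 4 - 1*(-81) = 4 + 81 = 85)
1/(t(-38, E) + h) = 1/(-38 - 9118) = 1/(-9156) = -1/9156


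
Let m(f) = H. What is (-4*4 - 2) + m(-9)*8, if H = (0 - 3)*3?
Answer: -90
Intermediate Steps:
H = -9 (H = -3*3 = -9)
m(f) = -9
(-4*4 - 2) + m(-9)*8 = (-4*4 - 2) - 9*8 = (-16 - 2) - 72 = -18 - 72 = -90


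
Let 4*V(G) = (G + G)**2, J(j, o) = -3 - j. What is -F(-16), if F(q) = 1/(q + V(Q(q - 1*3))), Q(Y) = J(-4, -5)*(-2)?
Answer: 1/12 ≈ 0.083333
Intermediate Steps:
Q(Y) = -2 (Q(Y) = (-3 - 1*(-4))*(-2) = (-3 + 4)*(-2) = 1*(-2) = -2)
V(G) = G**2 (V(G) = (G + G)**2/4 = (2*G)**2/4 = (4*G**2)/4 = G**2)
F(q) = 1/(4 + q) (F(q) = 1/(q + (-2)**2) = 1/(q + 4) = 1/(4 + q))
-F(-16) = -1/(4 - 16) = -1/(-12) = -1*(-1/12) = 1/12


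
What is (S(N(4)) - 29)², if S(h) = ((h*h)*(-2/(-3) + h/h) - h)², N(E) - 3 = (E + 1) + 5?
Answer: 421687890625/81 ≈ 5.2060e+9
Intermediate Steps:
N(E) = 9 + E (N(E) = 3 + ((E + 1) + 5) = 3 + ((1 + E) + 5) = 3 + (6 + E) = 9 + E)
S(h) = (-h + 5*h²/3)² (S(h) = (h²*(-2*(-⅓) + 1) - h)² = (h²*(⅔ + 1) - h)² = (h²*(5/3) - h)² = (5*h²/3 - h)² = (-h + 5*h²/3)²)
(S(N(4)) - 29)² = ((9 + 4)²*(-3 + 5*(9 + 4))²/9 - 29)² = ((⅑)*13²*(-3 + 5*13)² - 29)² = ((⅑)*169*(-3 + 65)² - 29)² = ((⅑)*169*62² - 29)² = ((⅑)*169*3844 - 29)² = (649636/9 - 29)² = (649375/9)² = 421687890625/81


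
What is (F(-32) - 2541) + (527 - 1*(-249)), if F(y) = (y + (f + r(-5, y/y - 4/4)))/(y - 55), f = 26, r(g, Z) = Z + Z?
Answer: -51183/29 ≈ -1764.9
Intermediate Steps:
r(g, Z) = 2*Z
F(y) = (26 + y)/(-55 + y) (F(y) = (y + (26 + 2*(y/y - 4/4)))/(y - 55) = (y + (26 + 2*(1 - 4*¼)))/(-55 + y) = (y + (26 + 2*(1 - 1)))/(-55 + y) = (y + (26 + 2*0))/(-55 + y) = (y + (26 + 0))/(-55 + y) = (y + 26)/(-55 + y) = (26 + y)/(-55 + y))
(F(-32) - 2541) + (527 - 1*(-249)) = ((26 - 32)/(-55 - 32) - 2541) + (527 - 1*(-249)) = (-6/(-87) - 2541) + (527 + 249) = (-1/87*(-6) - 2541) + 776 = (2/29 - 2541) + 776 = -73687/29 + 776 = -51183/29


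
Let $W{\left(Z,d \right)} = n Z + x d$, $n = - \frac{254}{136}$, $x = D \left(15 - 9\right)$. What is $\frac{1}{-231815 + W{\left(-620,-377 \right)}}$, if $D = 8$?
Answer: $- \frac{17}{4228802} \approx -4.0201 \cdot 10^{-6}$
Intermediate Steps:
$x = 48$ ($x = 8 \left(15 - 9\right) = 8 \cdot 6 = 48$)
$n = - \frac{127}{68}$ ($n = \left(-254\right) \frac{1}{136} = - \frac{127}{68} \approx -1.8676$)
$W{\left(Z,d \right)} = 48 d - \frac{127 Z}{68}$ ($W{\left(Z,d \right)} = - \frac{127 Z}{68} + 48 d = 48 d - \frac{127 Z}{68}$)
$\frac{1}{-231815 + W{\left(-620,-377 \right)}} = \frac{1}{-231815 + \left(48 \left(-377\right) - - \frac{19685}{17}\right)} = \frac{1}{-231815 + \left(-18096 + \frac{19685}{17}\right)} = \frac{1}{-231815 - \frac{287947}{17}} = \frac{1}{- \frac{4228802}{17}} = - \frac{17}{4228802}$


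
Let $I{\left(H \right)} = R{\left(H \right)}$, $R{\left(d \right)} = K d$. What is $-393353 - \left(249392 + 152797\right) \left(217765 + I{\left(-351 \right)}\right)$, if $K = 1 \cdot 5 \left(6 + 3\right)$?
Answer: $-81230505683$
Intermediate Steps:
$K = 45$ ($K = 5 \cdot 9 = 45$)
$R{\left(d \right)} = 45 d$
$I{\left(H \right)} = 45 H$
$-393353 - \left(249392 + 152797\right) \left(217765 + I{\left(-351 \right)}\right) = -393353 - \left(249392 + 152797\right) \left(217765 + 45 \left(-351\right)\right) = -393353 - 402189 \left(217765 - 15795\right) = -393353 - 402189 \cdot 201970 = -393353 - 81230112330 = -81230505683$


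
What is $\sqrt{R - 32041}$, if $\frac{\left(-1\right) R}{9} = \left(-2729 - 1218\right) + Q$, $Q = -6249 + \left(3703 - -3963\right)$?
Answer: $i \sqrt{9271} \approx 96.286 i$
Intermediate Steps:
$Q = 1417$ ($Q = -6249 + \left(3703 + 3963\right) = -6249 + 7666 = 1417$)
$R = 22770$ ($R = - 9 \left(\left(-2729 - 1218\right) + 1417\right) = - 9 \left(-3947 + 1417\right) = \left(-9\right) \left(-2530\right) = 22770$)
$\sqrt{R - 32041} = \sqrt{22770 - 32041} = \sqrt{-9271} = i \sqrt{9271}$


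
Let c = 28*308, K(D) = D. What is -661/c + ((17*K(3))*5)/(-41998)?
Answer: -1361809/16463216 ≈ -0.082718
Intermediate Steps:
c = 8624
-661/c + ((17*K(3))*5)/(-41998) = -661/8624 + ((17*3)*5)/(-41998) = -661*1/8624 + (51*5)*(-1/41998) = -661/8624 + 255*(-1/41998) = -661/8624 - 255/41998 = -1361809/16463216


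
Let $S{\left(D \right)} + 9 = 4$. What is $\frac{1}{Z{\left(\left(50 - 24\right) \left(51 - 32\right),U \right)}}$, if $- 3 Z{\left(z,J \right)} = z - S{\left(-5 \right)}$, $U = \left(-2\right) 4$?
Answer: $- \frac{3}{499} \approx -0.006012$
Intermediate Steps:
$S{\left(D \right)} = -5$ ($S{\left(D \right)} = -9 + 4 = -5$)
$U = -8$
$Z{\left(z,J \right)} = - \frac{5}{3} - \frac{z}{3}$ ($Z{\left(z,J \right)} = - \frac{z - -5}{3} = - \frac{z + 5}{3} = - \frac{5 + z}{3} = - \frac{5}{3} - \frac{z}{3}$)
$\frac{1}{Z{\left(\left(50 - 24\right) \left(51 - 32\right),U \right)}} = \frac{1}{- \frac{5}{3} - \frac{\left(50 - 24\right) \left(51 - 32\right)}{3}} = \frac{1}{- \frac{5}{3} - \frac{26 \cdot 19}{3}} = \frac{1}{- \frac{5}{3} - \frac{494}{3}} = \frac{1}{- \frac{499}{3}} = - \frac{3}{499}$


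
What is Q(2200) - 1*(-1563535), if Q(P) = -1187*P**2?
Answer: -5743516465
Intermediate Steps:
Q(2200) - 1*(-1563535) = -1187*2200**2 - 1*(-1563535) = -1187*4840000 + 1563535 = -5745080000 + 1563535 = -5743516465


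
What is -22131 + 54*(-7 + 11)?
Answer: -21915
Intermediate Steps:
-22131 + 54*(-7 + 11) = -22131 + 54*4 = -22131 + 216 = -21915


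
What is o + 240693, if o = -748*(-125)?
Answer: 334193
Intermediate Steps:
o = 93500
o + 240693 = 93500 + 240693 = 334193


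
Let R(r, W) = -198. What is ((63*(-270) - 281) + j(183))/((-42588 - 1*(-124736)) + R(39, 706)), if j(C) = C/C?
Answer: -1729/8195 ≈ -0.21098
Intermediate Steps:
j(C) = 1
((63*(-270) - 281) + j(183))/((-42588 - 1*(-124736)) + R(39, 706)) = ((63*(-270) - 281) + 1)/((-42588 - 1*(-124736)) - 198) = ((-17010 - 281) + 1)/((-42588 + 124736) - 198) = (-17291 + 1)/(82148 - 198) = -17290/81950 = -17290*1/81950 = -1729/8195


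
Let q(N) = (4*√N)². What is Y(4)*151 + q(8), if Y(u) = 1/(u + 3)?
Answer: 1047/7 ≈ 149.57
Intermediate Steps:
Y(u) = 1/(3 + u)
q(N) = 16*N
Y(4)*151 + q(8) = 151/(3 + 4) + 16*8 = 151/7 + 128 = 1047/7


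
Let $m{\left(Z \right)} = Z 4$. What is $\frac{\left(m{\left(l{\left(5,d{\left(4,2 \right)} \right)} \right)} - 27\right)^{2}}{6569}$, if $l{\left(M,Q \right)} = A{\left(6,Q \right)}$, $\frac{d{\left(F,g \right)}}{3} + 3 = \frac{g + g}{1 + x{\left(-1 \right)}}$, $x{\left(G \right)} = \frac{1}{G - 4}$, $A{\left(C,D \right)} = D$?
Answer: $\frac{9}{6569} \approx 0.0013701$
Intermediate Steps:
$x{\left(G \right)} = \frac{1}{-4 + G}$
$d{\left(F,g \right)} = -9 + \frac{15 g}{2}$ ($d{\left(F,g \right)} = -9 + 3 \frac{g + g}{1 + \frac{1}{-4 - 1}} = -9 + 3 \frac{2 g}{1 + \frac{1}{-5}} = -9 + 3 \frac{2 g}{1 - \frac{1}{5}} = -9 + 3 \frac{2 g}{\frac{4}{5}} = -9 + 3 \cdot 2 g \frac{5}{4} = -9 + 3 \frac{5 g}{2} = -9 + \frac{15 g}{2}$)
$l{\left(M,Q \right)} = Q$
$m{\left(Z \right)} = 4 Z$
$\frac{\left(m{\left(l{\left(5,d{\left(4,2 \right)} \right)} \right)} - 27\right)^{2}}{6569} = \frac{\left(4 \left(-9 + \frac{15}{2} \cdot 2\right) - 27\right)^{2}}{6569} = \left(4 \left(-9 + 15\right) - 27\right)^{2} \cdot \frac{1}{6569} = \left(4 \cdot 6 - 27\right)^{2} \cdot \frac{1}{6569} = \left(24 - 27\right)^{2} \cdot \frac{1}{6569} = \left(-3\right)^{2} \cdot \frac{1}{6569} = 9 \cdot \frac{1}{6569} = \frac{9}{6569}$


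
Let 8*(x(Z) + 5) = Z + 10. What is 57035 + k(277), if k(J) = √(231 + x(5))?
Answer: 57035 + √3646/4 ≈ 57050.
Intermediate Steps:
x(Z) = -15/4 + Z/8 (x(Z) = -5 + (Z + 10)/8 = -5 + (10 + Z)/8 = -5 + (5/4 + Z/8) = -15/4 + Z/8)
k(J) = √3646/4 (k(J) = √(231 + (-15/4 + (⅛)*5)) = √(231 + (-15/4 + 5/8)) = √(231 - 25/8) = √(1823/8) = √3646/4)
57035 + k(277) = 57035 + √3646/4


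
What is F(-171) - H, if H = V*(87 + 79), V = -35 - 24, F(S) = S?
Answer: 9623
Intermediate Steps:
V = -59
H = -9794 (H = -59*(87 + 79) = -59*166 = -9794)
F(-171) - H = -171 - 1*(-9794) = -171 + 9794 = 9623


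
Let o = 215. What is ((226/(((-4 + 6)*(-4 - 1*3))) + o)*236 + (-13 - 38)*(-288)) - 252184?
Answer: -1333960/7 ≈ -1.9057e+5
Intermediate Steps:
((226/(((-4 + 6)*(-4 - 1*3))) + o)*236 + (-13 - 38)*(-288)) - 252184 = ((226/(((-4 + 6)*(-4 - 1*3))) + 215)*236 + (-13 - 38)*(-288)) - 252184 = ((226/((2*(-4 - 3))) + 215)*236 - 51*(-288)) - 252184 = ((226/((2*(-7))) + 215)*236 + 14688) - 252184 = ((226/(-14) + 215)*236 + 14688) - 252184 = ((226*(-1/14) + 215)*236 + 14688) - 252184 = ((-113/7 + 215)*236 + 14688) - 252184 = ((1392/7)*236 + 14688) - 252184 = (328512/7 + 14688) - 252184 = 431328/7 - 252184 = -1333960/7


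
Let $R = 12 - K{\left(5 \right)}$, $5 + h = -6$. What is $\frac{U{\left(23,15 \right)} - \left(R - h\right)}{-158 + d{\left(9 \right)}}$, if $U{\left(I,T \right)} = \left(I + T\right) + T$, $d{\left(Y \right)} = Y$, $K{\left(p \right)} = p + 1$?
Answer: $- \frac{36}{149} \approx -0.24161$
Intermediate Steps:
$h = -11$ ($h = -5 - 6 = -11$)
$K{\left(p \right)} = 1 + p$
$R = 6$ ($R = 12 - \left(1 + 5\right) = 12 - 6 = 6$)
$U{\left(I,T \right)} = I + 2 T$
$\frac{U{\left(23,15 \right)} - \left(R - h\right)}{-158 + d{\left(9 \right)}} = \frac{\left(23 + 2 \cdot 15\right) - 17}{-158 + 9} = \frac{\left(23 + 30\right) - 17}{-149} = \left(53 - 17\right) \left(- \frac{1}{149}\right) = 36 \left(- \frac{1}{149}\right) = - \frac{36}{149}$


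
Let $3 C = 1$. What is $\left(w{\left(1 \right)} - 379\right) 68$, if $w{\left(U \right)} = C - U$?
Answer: $- \frac{77452}{3} \approx -25817.0$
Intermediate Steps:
$C = \frac{1}{3}$ ($C = \frac{1}{3} \cdot 1 = \frac{1}{3} \approx 0.33333$)
$w{\left(U \right)} = \frac{1}{3} - U$
$\left(w{\left(1 \right)} - 379\right) 68 = \left(\left(\frac{1}{3} - 1\right) - 379\right) 68 = \left(- \frac{2}{3} - 379\right) 68 = \left(- \frac{1139}{3}\right) 68 = - \frac{77452}{3}$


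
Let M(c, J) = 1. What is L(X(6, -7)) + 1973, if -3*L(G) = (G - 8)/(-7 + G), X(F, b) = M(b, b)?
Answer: 35507/18 ≈ 1972.6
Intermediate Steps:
X(F, b) = 1
L(G) = -(-8 + G)/(3*(-7 + G)) (L(G) = -(G - 8)/(3*(-7 + G)) = -(-8 + G)/(3*(-7 + G)))
L(X(6, -7)) + 1973 = (8 - 1*1)/(3*(-7 + 1)) + 1973 = (1/3)*(8 - 1)/(-6) + 1973 = (1/3)*(-1/6)*7 + 1973 = -7/18 + 1973 = 35507/18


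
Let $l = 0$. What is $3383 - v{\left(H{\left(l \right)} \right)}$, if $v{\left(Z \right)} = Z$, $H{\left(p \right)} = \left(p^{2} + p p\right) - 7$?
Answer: $3390$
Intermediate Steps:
$H{\left(p \right)} = -7 + 2 p^{2}$ ($H{\left(p \right)} = \left(p^{2} + p^{2}\right) - 7 = 2 p^{2} - 7 = -7 + 2 p^{2}$)
$3383 - v{\left(H{\left(l \right)} \right)} = 3383 - \left(-7 + 2 \cdot 0^{2}\right) = 3383 - \left(-7 + 2 \cdot 0\right) = 3383 - \left(-7 + 0\right) = 3383 - -7 = 3383 + 7 = 3390$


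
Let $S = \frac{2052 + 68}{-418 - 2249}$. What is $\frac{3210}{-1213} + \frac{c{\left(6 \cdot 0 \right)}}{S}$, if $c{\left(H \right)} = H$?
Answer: $- \frac{3210}{1213} \approx -2.6463$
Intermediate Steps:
$S = - \frac{2120}{2667}$ ($S = \frac{2120}{-2667} = 2120 \left(- \frac{1}{2667}\right) = - \frac{2120}{2667} \approx -0.7949$)
$\frac{3210}{-1213} + \frac{c{\left(6 \cdot 0 \right)}}{S} = \frac{3210}{-1213} + \frac{6 \cdot 0}{- \frac{2120}{2667}} = 3210 \left(- \frac{1}{1213}\right) + 0 \left(- \frac{2667}{2120}\right) = - \frac{3210}{1213} + 0 = - \frac{3210}{1213}$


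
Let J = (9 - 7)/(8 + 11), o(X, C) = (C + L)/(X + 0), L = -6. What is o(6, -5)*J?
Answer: -11/57 ≈ -0.19298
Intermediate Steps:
o(X, C) = (-6 + C)/X (o(X, C) = (C - 6)/(X + 0) = (-6 + C)/X)
J = 2/19 ≈ 0.10526
o(6, -5)*J = ((-6 - 5)/6)*(2/19) = ((⅙)*(-11))*(2/19) = -11/6*2/19 = -11/57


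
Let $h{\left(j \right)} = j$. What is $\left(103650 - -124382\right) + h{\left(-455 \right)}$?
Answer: $227577$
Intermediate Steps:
$\left(103650 - -124382\right) + h{\left(-455 \right)} = \left(103650 - -124382\right) - 455 = \left(103650 + 124382\right) - 455 = 228032 - 455 = 227577$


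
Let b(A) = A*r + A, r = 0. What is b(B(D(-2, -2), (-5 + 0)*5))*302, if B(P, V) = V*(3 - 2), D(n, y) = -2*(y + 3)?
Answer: -7550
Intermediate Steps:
D(n, y) = -6 - 2*y (D(n, y) = -2*(3 + y) = -6 - 2*y)
B(P, V) = V (B(P, V) = V*1 = V)
b(A) = A (b(A) = A*0 + A = 0 + A = A)
b(B(D(-2, -2), (-5 + 0)*5))*302 = ((-5 + 0)*5)*302 = -5*5*302 = -25*302 = -7550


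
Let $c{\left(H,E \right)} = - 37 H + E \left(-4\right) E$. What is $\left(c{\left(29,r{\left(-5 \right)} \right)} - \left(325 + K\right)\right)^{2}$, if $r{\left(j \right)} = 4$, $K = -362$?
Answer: $1210000$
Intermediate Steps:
$c{\left(H,E \right)} = - 37 H - 4 E^{2}$ ($c{\left(H,E \right)} = - 37 H + - 4 E E = - 37 H - 4 E^{2}$)
$\left(c{\left(29,r{\left(-5 \right)} \right)} - \left(325 + K\right)\right)^{2} = \left(\left(\left(-37\right) 29 - 4 \cdot 4^{2}\right) - -37\right)^{2} = \left(\left(-1073 - 64\right) + \left(-325 + 362\right)\right)^{2} = \left(\left(-1073 - 64\right) + 37\right)^{2} = \left(-1137 + 37\right)^{2} = \left(-1100\right)^{2} = 1210000$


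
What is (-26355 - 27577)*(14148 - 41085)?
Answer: 1452766284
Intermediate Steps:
(-26355 - 27577)*(14148 - 41085) = -53932*(-26937) = 1452766284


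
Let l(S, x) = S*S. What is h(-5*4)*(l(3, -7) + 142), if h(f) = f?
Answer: -3020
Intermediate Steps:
l(S, x) = S²
h(-5*4)*(l(3, -7) + 142) = (-5*4)*(3² + 142) = -20*(9 + 142) = -20*151 = -3020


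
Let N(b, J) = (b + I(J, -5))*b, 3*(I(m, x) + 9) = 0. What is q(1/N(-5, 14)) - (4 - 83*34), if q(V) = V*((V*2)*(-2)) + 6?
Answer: 3459399/1225 ≈ 2824.0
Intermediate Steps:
I(m, x) = -9 (I(m, x) = -9 + (1/3)*0 = -9 + 0 = -9)
N(b, J) = b*(-9 + b) (N(b, J) = (b - 9)*b = (-9 + b)*b = b*(-9 + b))
q(V) = 6 - 4*V**2 (q(V) = V*((2*V)*(-2)) + 6 = V*(-4*V) + 6 = -4*V**2 + 6 = 6 - 4*V**2)
q(1/N(-5, 14)) - (4 - 83*34) = (6 - 4*1/(25*(-9 - 5)**2)) - (4 - 83*34) = (6 - 4*(1/(-5*(-14)))**2) - (4 - 2822) = (6 - 4*(1/70)**2) - 1*(-2818) = (6 - 4*(1/70)**2) + 2818 = (6 - 4*1/4900) + 2818 = (6 - 1/1225) + 2818 = 7349/1225 + 2818 = 3459399/1225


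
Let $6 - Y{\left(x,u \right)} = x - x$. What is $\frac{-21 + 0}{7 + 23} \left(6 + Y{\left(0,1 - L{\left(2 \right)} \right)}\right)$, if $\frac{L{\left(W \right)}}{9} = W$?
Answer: $- \frac{42}{5} \approx -8.4$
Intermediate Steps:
$L{\left(W \right)} = 9 W$
$Y{\left(x,u \right)} = 6$ ($Y{\left(x,u \right)} = 6 - \left(x - x\right) = 6 - 0 = 6 + 0 = 6$)
$\frac{-21 + 0}{7 + 23} \left(6 + Y{\left(0,1 - L{\left(2 \right)} \right)}\right) = \frac{-21 + 0}{7 + 23} \left(6 + 6\right) = - \frac{21}{30} \cdot 12 = \left(-21\right) \frac{1}{30} \cdot 12 = \left(- \frac{7}{10}\right) 12 = - \frac{42}{5}$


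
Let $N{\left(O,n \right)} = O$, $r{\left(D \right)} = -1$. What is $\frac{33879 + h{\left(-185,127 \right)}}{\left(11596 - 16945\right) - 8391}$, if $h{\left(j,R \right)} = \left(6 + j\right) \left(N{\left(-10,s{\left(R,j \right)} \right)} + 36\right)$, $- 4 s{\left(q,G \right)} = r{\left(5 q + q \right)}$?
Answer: $- \frac{5845}{2748} \approx -2.127$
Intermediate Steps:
$s{\left(q,G \right)} = \frac{1}{4}$ ($s{\left(q,G \right)} = \left(- \frac{1}{4}\right) \left(-1\right) = \frac{1}{4}$)
$h{\left(j,R \right)} = 156 + 26 j$ ($h{\left(j,R \right)} = \left(6 + j\right) \left(-10 + 36\right) = \left(6 + j\right) 26 = 156 + 26 j$)
$\frac{33879 + h{\left(-185,127 \right)}}{\left(11596 - 16945\right) - 8391} = \frac{33879 + \left(156 + 26 \left(-185\right)\right)}{\left(11596 - 16945\right) - 8391} = \frac{33879 + \left(156 - 4810\right)}{\left(11596 - 16945\right) - 8391} = \frac{33879 - 4654}{-5349 - 8391} = \frac{29225}{-13740} = 29225 \left(- \frac{1}{13740}\right) = - \frac{5845}{2748}$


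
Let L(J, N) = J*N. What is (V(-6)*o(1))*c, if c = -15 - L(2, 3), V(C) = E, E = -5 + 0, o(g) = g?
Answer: 105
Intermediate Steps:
E = -5
V(C) = -5
c = -21 (c = -15 - 2*3 = -15 - 1*6 = -15 - 6 = -21)
(V(-6)*o(1))*c = -5*1*(-21) = -5*(-21) = 105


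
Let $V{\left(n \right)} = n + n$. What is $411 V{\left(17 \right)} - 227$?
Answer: $13747$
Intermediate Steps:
$V{\left(n \right)} = 2 n$
$411 V{\left(17 \right)} - 227 = 411 \cdot 2 \cdot 17 - 227 = 411 \cdot 34 - 227 = 13974 - 227 = 13747$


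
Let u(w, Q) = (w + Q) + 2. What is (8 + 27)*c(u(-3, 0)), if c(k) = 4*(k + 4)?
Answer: 420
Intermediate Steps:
u(w, Q) = 2 + Q + w (u(w, Q) = (Q + w) + 2 = 2 + Q + w)
c(k) = 16 + 4*k (c(k) = 4*(4 + k) = 16 + 4*k)
(8 + 27)*c(u(-3, 0)) = (8 + 27)*(16 + 4*(2 + 0 - 3)) = 35*(16 + 4*(-1)) = 35*(16 - 4) = 35*12 = 420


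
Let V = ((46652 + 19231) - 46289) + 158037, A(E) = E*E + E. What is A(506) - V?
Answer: 78911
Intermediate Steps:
A(E) = E + E**2 (A(E) = E**2 + E = E + E**2)
V = 177631 (V = (65883 - 46289) + 158037 = 19594 + 158037 = 177631)
A(506) - V = 506*(1 + 506) - 1*177631 = 506*507 - 177631 = 256542 - 177631 = 78911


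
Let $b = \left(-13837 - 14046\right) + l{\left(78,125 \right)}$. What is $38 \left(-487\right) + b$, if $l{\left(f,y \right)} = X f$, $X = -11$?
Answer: $-47247$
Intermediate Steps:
$l{\left(f,y \right)} = - 11 f$
$b = -28741$ ($b = \left(-13837 - 14046\right) - 858 = -27883 - 858 = -28741$)
$38 \left(-487\right) + b = 38 \left(-487\right) - 28741 = -18506 - 28741 = -47247$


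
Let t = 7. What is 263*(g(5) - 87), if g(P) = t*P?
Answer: -13676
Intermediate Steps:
g(P) = 7*P
263*(g(5) - 87) = 263*(7*5 - 87) = 263*(35 - 87) = 263*(-52) = -13676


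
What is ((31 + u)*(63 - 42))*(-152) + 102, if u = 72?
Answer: -328674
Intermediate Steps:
((31 + u)*(63 - 42))*(-152) + 102 = ((31 + 72)*(63 - 42))*(-152) + 102 = (103*21)*(-152) + 102 = 2163*(-152) + 102 = -328776 + 102 = -328674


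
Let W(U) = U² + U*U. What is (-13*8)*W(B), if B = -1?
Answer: -208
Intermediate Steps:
W(U) = 2*U² (W(U) = U² + U² = 2*U²)
(-13*8)*W(B) = (-13*8)*(2*(-1)²) = -208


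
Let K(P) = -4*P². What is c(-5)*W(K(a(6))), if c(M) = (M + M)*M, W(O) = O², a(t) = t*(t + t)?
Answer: 21499084800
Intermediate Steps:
a(t) = 2*t² (a(t) = t*(2*t) = 2*t²)
c(M) = 2*M² (c(M) = (2*M)*M = 2*M²)
c(-5)*W(K(a(6))) = (2*(-5)²)*(-4*(2*6²)²)² = (2*25)*(-4*(2*36)²)² = 50*(-4*72²)² = 50*(-4*5184)² = 50*(-20736)² = 50*429981696 = 21499084800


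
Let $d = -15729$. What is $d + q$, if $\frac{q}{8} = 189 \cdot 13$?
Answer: $3927$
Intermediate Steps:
$q = 19656$ ($q = 8 \cdot 189 \cdot 13 = 8 \cdot 2457 = 19656$)
$d + q = -15729 + 19656 = 3927$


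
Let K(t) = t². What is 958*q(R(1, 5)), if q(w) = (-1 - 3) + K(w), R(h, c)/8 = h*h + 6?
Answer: 3000456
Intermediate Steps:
R(h, c) = 48 + 8*h² (R(h, c) = 8*(h*h + 6) = 8*(h² + 6) = 8*(6 + h²) = 48 + 8*h²)
q(w) = -4 + w² (q(w) = (-1 - 3) + w² = -4 + w²)
958*q(R(1, 5)) = 958*(-4 + (48 + 8*1²)²) = 958*(-4 + (48 + 8*1)²) = 958*(-4 + (48 + 8)²) = 958*(-4 + 56²) = 958*(-4 + 3136) = 958*3132 = 3000456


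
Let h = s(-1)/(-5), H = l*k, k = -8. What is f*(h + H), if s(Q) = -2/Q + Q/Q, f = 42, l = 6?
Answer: -10206/5 ≈ -2041.2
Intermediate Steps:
s(Q) = 1 - 2/Q (s(Q) = -2/Q + 1 = 1 - 2/Q)
H = -48 (H = 6*(-8) = -48)
h = -⅗ (h = ((-2 - 1)/(-1))/(-5) = -1*(-3)*(-⅕) = 3*(-⅕) = -⅗ ≈ -0.60000)
f*(h + H) = 42*(-⅗ - 48) = 42*(-243/5) = -10206/5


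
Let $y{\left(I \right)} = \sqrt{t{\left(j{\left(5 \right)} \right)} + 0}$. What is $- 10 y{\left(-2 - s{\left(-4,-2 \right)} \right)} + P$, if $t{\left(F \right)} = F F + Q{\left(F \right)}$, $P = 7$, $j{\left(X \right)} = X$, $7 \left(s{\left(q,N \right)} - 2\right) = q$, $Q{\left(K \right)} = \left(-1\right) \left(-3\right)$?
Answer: $7 - 20 \sqrt{7} \approx -45.915$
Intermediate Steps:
$Q{\left(K \right)} = 3$
$s{\left(q,N \right)} = 2 + \frac{q}{7}$
$t{\left(F \right)} = 3 + F^{2}$ ($t{\left(F \right)} = F F + 3 = F^{2} + 3 = 3 + F^{2}$)
$y{\left(I \right)} = 2 \sqrt{7}$ ($y{\left(I \right)} = \sqrt{\left(3 + 5^{2}\right) + 0} = \sqrt{\left(3 + 25\right) + 0} = \sqrt{28 + 0} = \sqrt{28} = 2 \sqrt{7}$)
$- 10 y{\left(-2 - s{\left(-4,-2 \right)} \right)} + P = - 10 \cdot 2 \sqrt{7} + 7 = - 20 \sqrt{7} + 7 = 7 - 20 \sqrt{7}$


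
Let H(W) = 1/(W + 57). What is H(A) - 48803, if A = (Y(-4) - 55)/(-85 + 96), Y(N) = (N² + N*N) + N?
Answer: -29281789/600 ≈ -48803.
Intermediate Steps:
Y(N) = N + 2*N² (Y(N) = (N² + N²) + N = 2*N² + N = N + 2*N²)
A = -27/11 (A = (-4*(1 + 2*(-4)) - 55)/(-85 + 96) = (-4*(1 - 8) - 55)/11 = (-4*(-7) - 55)*(1/11) = (28 - 55)*(1/11) = -27*1/11 = -27/11 ≈ -2.4545)
H(W) = 1/(57 + W)
H(A) - 48803 = 1/(57 - 27/11) - 48803 = 1/(600/11) - 48803 = 11/600 - 48803 = -29281789/600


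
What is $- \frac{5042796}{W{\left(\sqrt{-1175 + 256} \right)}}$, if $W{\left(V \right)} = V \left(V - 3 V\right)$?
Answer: $- \frac{2521398}{919} \approx -2743.6$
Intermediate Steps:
$W{\left(V \right)} = - 2 V^{2}$ ($W{\left(V \right)} = V \left(- 2 V\right) = - 2 V^{2}$)
$- \frac{5042796}{W{\left(\sqrt{-1175 + 256} \right)}} = - \frac{5042796}{\left(-2\right) \left(\sqrt{-1175 + 256}\right)^{2}} = - \frac{5042796}{\left(-2\right) \left(\sqrt{-919}\right)^{2}} = - \frac{5042796}{\left(-2\right) \left(i \sqrt{919}\right)^{2}} = - \frac{5042796}{\left(-2\right) \left(-919\right)} = - \frac{5042796}{1838} = \left(-5042796\right) \frac{1}{1838} = - \frac{2521398}{919}$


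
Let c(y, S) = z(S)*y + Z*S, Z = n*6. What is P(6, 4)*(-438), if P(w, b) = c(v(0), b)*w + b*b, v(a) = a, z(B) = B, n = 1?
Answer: -70080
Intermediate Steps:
Z = 6 (Z = 1*6 = 6)
c(y, S) = 6*S + S*y (c(y, S) = S*y + 6*S = 6*S + S*y)
P(w, b) = b² + 6*b*w (P(w, b) = (b*(6 + 0))*w + b*b = (b*6)*w + b² = (6*b)*w + b² = 6*b*w + b² = b² + 6*b*w)
P(6, 4)*(-438) = (4*(4 + 6*6))*(-438) = (4*(4 + 36))*(-438) = (4*40)*(-438) = 160*(-438) = -70080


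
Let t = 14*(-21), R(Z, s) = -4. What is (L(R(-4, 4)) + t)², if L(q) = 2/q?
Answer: 346921/4 ≈ 86730.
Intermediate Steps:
t = -294
(L(R(-4, 4)) + t)² = (2/(-4) - 294)² = (2*(-¼) - 294)² = (-½ - 294)² = (-589/2)² = 346921/4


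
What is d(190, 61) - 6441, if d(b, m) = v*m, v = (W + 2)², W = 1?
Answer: -5892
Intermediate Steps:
v = 9 (v = (1 + 2)² = 3² = 9)
d(b, m) = 9*m
d(190, 61) - 6441 = 9*61 - 6441 = 549 - 6441 = -5892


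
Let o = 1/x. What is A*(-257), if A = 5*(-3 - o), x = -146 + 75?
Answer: 272420/71 ≈ 3836.9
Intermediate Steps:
x = -71
o = -1/71 (o = 1/(-71) = -1/71 ≈ -0.014085)
A = -1060/71 (A = 5*(-3 - 1*(-1/71)) = 5*(-3 + 1/71) = 5*(-212/71) = -1060/71 ≈ -14.930)
A*(-257) = -1060/71*(-257) = 272420/71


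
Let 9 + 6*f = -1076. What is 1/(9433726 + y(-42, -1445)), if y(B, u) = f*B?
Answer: 1/9441321 ≈ 1.0592e-7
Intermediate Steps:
f = -1085/6 (f = -3/2 + (⅙)*(-1076) = -3/2 - 538/3 = -1085/6 ≈ -180.83)
y(B, u) = -1085*B/6
1/(9433726 + y(-42, -1445)) = 1/(9433726 - 1085/6*(-42)) = 1/(9433726 + 7595) = 1/9441321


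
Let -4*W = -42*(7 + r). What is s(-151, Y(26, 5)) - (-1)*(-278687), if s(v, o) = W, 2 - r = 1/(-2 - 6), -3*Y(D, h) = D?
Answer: -4457459/16 ≈ -2.7859e+5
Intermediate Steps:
Y(D, h) = -D/3
r = 17/8 (r = 2 - 1/(-2 - 6) = 2 - 1/(-8) = 2 - 1*(-1/8) = 2 + 1/8 = 17/8 ≈ 2.1250)
W = 1533/16 (W = -(-21)*(7 + 17/8)/2 = -(-21)*73/(2*8) = -1/4*(-1533/4) = 1533/16 ≈ 95.813)
s(v, o) = 1533/16
s(-151, Y(26, 5)) - (-1)*(-278687) = 1533/16 - (-1)*(-278687) = 1533/16 - 1*278687 = 1533/16 - 278687 = -4457459/16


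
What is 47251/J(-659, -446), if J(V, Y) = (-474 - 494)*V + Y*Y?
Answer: 47251/836828 ≈ 0.056464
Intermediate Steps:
J(V, Y) = Y² - 968*V (J(V, Y) = -968*V + Y² = Y² - 968*V)
47251/J(-659, -446) = 47251/((-446)² - 968*(-659)) = 47251/(198916 + 637912) = 47251/836828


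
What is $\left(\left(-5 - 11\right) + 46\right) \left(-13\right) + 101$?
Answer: $-289$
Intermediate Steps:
$\left(\left(-5 - 11\right) + 46\right) \left(-13\right) + 101 = \left(-16 + 46\right) \left(-13\right) + 101 = 30 \left(-13\right) + 101 = -390 + 101 = -289$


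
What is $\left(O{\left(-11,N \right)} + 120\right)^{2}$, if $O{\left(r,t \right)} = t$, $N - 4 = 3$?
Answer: $16129$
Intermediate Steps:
$N = 7$ ($N = 4 + 3 = 7$)
$\left(O{\left(-11,N \right)} + 120\right)^{2} = \left(7 + 120\right)^{2} = 127^{2} = 16129$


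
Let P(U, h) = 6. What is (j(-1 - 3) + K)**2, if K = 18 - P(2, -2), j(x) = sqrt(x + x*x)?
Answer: 156 + 48*sqrt(3) ≈ 239.14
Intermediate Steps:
j(x) = sqrt(x + x**2)
K = 12 (K = 18 - 1*6 = 18 - 6 = 12)
(j(-1 - 3) + K)**2 = (sqrt((-1 - 3)*(1 + (-1 - 3))) + 12)**2 = (sqrt(-4*(1 - 4)) + 12)**2 = (sqrt(-4*(-3)) + 12)**2 = (sqrt(12) + 12)**2 = (2*sqrt(3) + 12)**2 = (12 + 2*sqrt(3))**2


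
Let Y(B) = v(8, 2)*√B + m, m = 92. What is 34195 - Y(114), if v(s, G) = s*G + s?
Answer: 34103 - 24*√114 ≈ 33847.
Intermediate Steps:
v(s, G) = s + G*s (v(s, G) = G*s + s = s + G*s)
Y(B) = 92 + 24*√B (Y(B) = (8*(1 + 2))*√B + 92 = (8*3)*√B + 92 = 24*√B + 92 = 92 + 24*√B)
34195 - Y(114) = 34195 - (92 + 24*√114) = 34195 + (-92 - 24*√114) = 34103 - 24*√114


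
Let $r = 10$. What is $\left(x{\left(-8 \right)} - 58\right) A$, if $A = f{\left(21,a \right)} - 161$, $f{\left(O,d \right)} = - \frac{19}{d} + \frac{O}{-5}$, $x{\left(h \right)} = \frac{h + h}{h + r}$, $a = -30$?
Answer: $\frac{54307}{5} \approx 10861.0$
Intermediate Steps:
$x{\left(h \right)} = \frac{2 h}{10 + h}$ ($x{\left(h \right)} = \frac{h + h}{h + 10} = \frac{2 h}{10 + h}$)
$f{\left(O,d \right)} = - \frac{19}{d} - \frac{O}{5}$ ($f{\left(O,d \right)} = - \frac{19}{d} + O \left(- \frac{1}{5}\right) = - \frac{19}{d} - \frac{O}{5}$)
$A = - \frac{4937}{30}$ ($A = \left(- \frac{19}{-30} - \frac{21}{5}\right) - 161 = \left(\left(-19\right) \left(- \frac{1}{30}\right) - \frac{21}{5}\right) - 161 = \left(\frac{19}{30} - \frac{21}{5}\right) - 161 = - \frac{107}{30} - 161 = - \frac{4937}{30} \approx -164.57$)
$\left(x{\left(-8 \right)} - 58\right) A = \left(2 \left(-8\right) \frac{1}{10 - 8} - 58\right) \left(- \frac{4937}{30}\right) = \left(2 \left(-8\right) \frac{1}{2} - 58\right) \left(- \frac{4937}{30}\right) = \left(-8 - 58\right) \left(- \frac{4937}{30}\right) = \left(-66\right) \left(- \frac{4937}{30}\right) = \frac{54307}{5}$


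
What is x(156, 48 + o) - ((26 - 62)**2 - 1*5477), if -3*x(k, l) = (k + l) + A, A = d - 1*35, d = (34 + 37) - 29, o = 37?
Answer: 12295/3 ≈ 4098.3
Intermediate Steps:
d = 42 (d = 71 - 29 = 42)
A = 7 (A = 42 - 1*35 = 42 - 35 = 7)
x(k, l) = -7/3 - k/3 - l/3 (x(k, l) = -((k + l) + 7)/3 = -(7 + k + l)/3 = -7/3 - k/3 - l/3)
x(156, 48 + o) - ((26 - 62)**2 - 1*5477) = (-7/3 - 1/3*156 - (48 + 37)/3) - ((26 - 62)**2 - 1*5477) = (-7/3 - 52 - 1/3*85) - ((-36)**2 - 5477) = (-7/3 - 52 - 85/3) - (1296 - 5477) = -248/3 - 1*(-4181) = -248/3 + 4181 = 12295/3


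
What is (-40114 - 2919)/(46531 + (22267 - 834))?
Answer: -43033/67964 ≈ -0.63317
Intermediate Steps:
(-40114 - 2919)/(46531 + (22267 - 834)) = -43033/(46531 + 21433) = -43033/67964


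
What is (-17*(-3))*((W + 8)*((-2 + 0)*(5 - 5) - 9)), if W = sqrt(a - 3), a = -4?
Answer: -3672 - 459*I*sqrt(7) ≈ -3672.0 - 1214.4*I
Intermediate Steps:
W = I*sqrt(7) (W = sqrt(-4 - 3) = sqrt(-7) = I*sqrt(7) ≈ 2.6458*I)
(-17*(-3))*((W + 8)*((-2 + 0)*(5 - 5) - 9)) = (-17*(-3))*((I*sqrt(7) + 8)*((-2 + 0)*(5 - 5) - 9)) = 51*((8 + I*sqrt(7))*(-2*0 - 9)) = 51*((8 + I*sqrt(7))*(0 - 9)) = 51*((8 + I*sqrt(7))*(-9)) = 51*(-72 - 9*I*sqrt(7)) = -3672 - 459*I*sqrt(7)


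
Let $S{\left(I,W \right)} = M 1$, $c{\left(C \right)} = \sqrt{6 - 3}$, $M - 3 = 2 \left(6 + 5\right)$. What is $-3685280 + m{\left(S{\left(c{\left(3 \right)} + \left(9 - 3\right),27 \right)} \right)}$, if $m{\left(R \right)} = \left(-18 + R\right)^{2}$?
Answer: $-3685231$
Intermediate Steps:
$M = 25$ ($M = 3 + 2 \left(6 + 5\right) = 3 + 2 \cdot 11 = 3 + 22 = 25$)
$c{\left(C \right)} = \sqrt{3}$
$S{\left(I,W \right)} = 25$ ($S{\left(I,W \right)} = 25 \cdot 1 = 25$)
$-3685280 + m{\left(S{\left(c{\left(3 \right)} + \left(9 - 3\right),27 \right)} \right)} = -3685280 + \left(-18 + 25\right)^{2} = -3685280 + 7^{2} = -3685280 + 49 = -3685231$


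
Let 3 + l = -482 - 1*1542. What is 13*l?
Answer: -26351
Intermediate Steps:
l = -2027 (l = -3 + (-482 - 1*1542) = -3 + (-482 - 1542) = -3 - 2024 = -2027)
13*l = 13*(-2027) = -26351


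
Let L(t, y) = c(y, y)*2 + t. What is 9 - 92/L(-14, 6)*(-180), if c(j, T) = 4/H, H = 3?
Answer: -24687/17 ≈ -1452.2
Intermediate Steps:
c(j, T) = 4/3
L(t, y) = 8/3 + t (L(t, y) = (4/3)*2 + t = 8/3 + t)
9 - 92/L(-14, 6)*(-180) = 9 - 92/(8/3 - 14)*(-180) = 9 - 92/(-34/3)*(-180) = 9 - 92*(-3/34)*(-180) = 9 + (138/17)*(-180) = 9 - 24840/17 = -24687/17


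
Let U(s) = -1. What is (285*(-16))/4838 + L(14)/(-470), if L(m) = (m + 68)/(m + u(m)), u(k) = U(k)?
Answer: -7064579/7390045 ≈ -0.95596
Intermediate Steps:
u(k) = -1
L(m) = (68 + m)/(-1 + m) (L(m) = (m + 68)/(m - 1) = (68 + m)/(-1 + m))
(285*(-16))/4838 + L(14)/(-470) = (285*(-16))/4838 + ((68 + 14)/(-1 + 14))/(-470) = -4560*1/4838 + (82/13)*(-1/470) = -2280/2419 + ((1/13)*82)*(-1/470) = -2280/2419 + (82/13)*(-1/470) = -2280/2419 - 41/3055 = -7064579/7390045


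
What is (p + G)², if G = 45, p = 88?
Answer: 17689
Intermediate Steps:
(p + G)² = (88 + 45)² = 133² = 17689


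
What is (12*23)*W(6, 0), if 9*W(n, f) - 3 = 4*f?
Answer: 92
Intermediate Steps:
W(n, f) = ⅓ + 4*f/9 (W(n, f) = ⅓ + (4*f)/9 = ⅓ + 4*f/9)
(12*23)*W(6, 0) = (12*23)*(⅓ + (4/9)*0) = 276*(⅓ + 0) = 276*(⅓) = 92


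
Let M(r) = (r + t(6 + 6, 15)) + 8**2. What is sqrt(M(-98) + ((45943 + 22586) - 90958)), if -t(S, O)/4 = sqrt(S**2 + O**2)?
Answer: sqrt(-22463 - 12*sqrt(41)) ≈ 150.13*I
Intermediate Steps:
t(S, O) = -4*sqrt(O**2 + S**2) (t(S, O) = -4*sqrt(S**2 + O**2) = -4*sqrt(O**2 + S**2))
M(r) = 64 + r - 12*sqrt(41) (M(r) = (r - 4*sqrt(15**2 + (6 + 6)**2)) + 8**2 = (r - 4*sqrt(225 + 12**2)) + 64 = (r - 4*sqrt(225 + 144)) + 64 = (r - 12*sqrt(41)) + 64 = 64 + r - 12*sqrt(41))
sqrt(M(-98) + ((45943 + 22586) - 90958)) = sqrt((64 - 98 - 12*sqrt(41)) + ((45943 + 22586) - 90958)) = sqrt((-34 - 12*sqrt(41)) + (68529 - 90958)) = sqrt((-34 - 12*sqrt(41)) - 22429) = sqrt(-22463 - 12*sqrt(41))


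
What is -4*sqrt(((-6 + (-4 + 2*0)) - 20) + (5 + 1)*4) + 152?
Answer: 152 - 4*I*sqrt(6) ≈ 152.0 - 9.798*I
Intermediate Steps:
-4*sqrt(((-6 + (-4 + 2*0)) - 20) + (5 + 1)*4) + 152 = -4*sqrt(((-6 + (-4 + 0)) - 20) + 6*4) + 152 = -4*sqrt(((-6 - 4) - 20) + 24) + 152 = -4*sqrt((-10 - 20) + 24) + 152 = -4*sqrt(-30 + 24) + 152 = -4*I*sqrt(6) + 152 = 152 - 4*I*sqrt(6)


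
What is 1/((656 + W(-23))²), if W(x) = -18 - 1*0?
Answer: 1/407044 ≈ 2.4567e-6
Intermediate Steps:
W(x) = -18 (W(x) = -18 + 0 = -18)
1/((656 + W(-23))²) = 1/((656 - 18)²) = 1/(638²) = 1/407044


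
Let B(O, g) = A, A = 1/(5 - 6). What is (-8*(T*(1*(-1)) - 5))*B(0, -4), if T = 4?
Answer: -72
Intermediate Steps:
A = -1 (A = 1/(-1) = -1)
B(O, g) = -1
(-8*(T*(1*(-1)) - 5))*B(0, -4) = -8*(4*(1*(-1)) - 5)*(-1) = -8*(4*(-1) - 5)*(-1) = -8*(-4 - 5)*(-1) = -8*(-9)*(-1) = 72*(-1) = -72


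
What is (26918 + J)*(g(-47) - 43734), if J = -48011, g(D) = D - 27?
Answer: 924042144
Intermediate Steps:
g(D) = -27 + D
(26918 + J)*(g(-47) - 43734) = (26918 - 48011)*((-27 - 47) - 43734) = -21093*(-74 - 43734) = -21093*(-43808) = 924042144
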